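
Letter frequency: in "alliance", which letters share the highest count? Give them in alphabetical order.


Word: "alliance"
Letter counts:
  'a': 2
  'c': 1
  'e': 1
  'i': 1
  'l': 2
  'n': 1
Maximum count = 2
Most frequent = 'a', 'l' (2 times each)


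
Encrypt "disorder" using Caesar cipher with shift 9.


Word: "disorder"
Shift: 9
Each letter → (letter + shift) mod 26:
  'd' (3) + 9 = 12 → 'm'
  'i' (8) + 9 = 17 → 'r'
  's' (18) + 9 = 1 → 'b'
  'o' (14) + 9 = 23 → 'x'
  'r' (17) + 9 = 0 → 'a'
  'd' (3) + 9 = 12 → 'm'
  'e' (4) + 9 = 13 → 'n'
  'r' (17) + 9 = 0 → 'a'
Result = "mrbxamna"


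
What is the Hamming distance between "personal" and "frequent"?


Comparing character by character (same length = 8):
  Pos 0: 'p' vs 'f' !=
  Pos 1: 'e' vs 'r' !=
  Pos 2: 'r' vs 'e' !=
  Pos 3: 's' vs 'q' !=
  Pos 4: 'o' vs 'u' !=
  Pos 5: 'n' vs 'e' !=
  Pos 6: 'a' vs 'n' !=
  Pos 7: 'l' vs 't' !=
Hamming distance = 8


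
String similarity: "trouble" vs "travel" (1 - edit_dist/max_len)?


Word 1: "trouble" (length 7)
Word 2: "travel" (length 6)
One optimal edit sequence:
  1. keep 't'
  2. keep 'r'
  3. substitute 'o' -> 'a'  (+1)
  4. substitute 'u' -> 'v'  (+1)
  5. substitute 'b' -> 'e'  (+1)
  6. keep 'l'
  7. delete 'e'  (+1)
Edit distance = 4
Max length = max(7, 6) = 7
Similarity = 1 - 4/7
= 0.4286


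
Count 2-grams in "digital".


Word: "digital" (length 7)
Number of 2-grams = length - 2 + 1 = 7 - 2 + 1
= 6


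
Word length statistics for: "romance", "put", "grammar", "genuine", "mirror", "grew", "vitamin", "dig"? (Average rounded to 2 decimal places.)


Lengths: "romance"=7, "put"=3, "grammar"=7, "genuine"=7, "mirror"=6, "grew"=4, "vitamin"=7, "dig"=3
Sum = 44, Count = 8
Average = 44/8 = 5.50
= avg=5.50, min=3, max=7


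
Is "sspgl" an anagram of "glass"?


Word 1: "glass" → sorted: aglss
Word 2: "sspgl" → sorted: glpss
Same letters? aglss != glpss
Anagram = No


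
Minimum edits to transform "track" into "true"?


Word 1: "track" (length 5)
Word 2: "true" (length 4)
One optimal edit sequence (insert/delete/substitute each cost 1):
  1. keep 't'
  2. keep 'r'
  3. delete 'a'  (+1)
  4. substitute 'c' -> 'u'  (+1)
  5. substitute 'k' -> 'e'  (+1)
Total edit operations: 3
Edit distance = 3


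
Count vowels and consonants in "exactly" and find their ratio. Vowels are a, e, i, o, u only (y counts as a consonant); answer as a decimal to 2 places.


Word: "exactly"
Vowels (a,e,i,o,u): 2
Consonants: 5
Ratio = 2/5
= 0.40


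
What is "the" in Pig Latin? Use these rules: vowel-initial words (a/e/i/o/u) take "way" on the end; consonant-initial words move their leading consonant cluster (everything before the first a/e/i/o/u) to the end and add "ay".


Word: "the"
Starts with consonant(s) → move to end, add 'ay'
Consonant cluster: "th"
Pig Latin = "ethay"


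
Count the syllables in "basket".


Word: "basket"
Syllable breakdown: bas · ket
Counting: 2 parts
= 2 syllables


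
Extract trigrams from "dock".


Word: "dock" (length 4)
Number of trigrams = 4 - 3 + 1 = 2
  Position 0: "doc"
  Position 1: "ock"
Trigrams = "doc", "ock"


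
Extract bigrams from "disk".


Word: "disk" (length 4)
Number of bigrams = 4 - 2 + 1 = 3
  Position 0: "di"
  Position 1: "is"
  Position 2: "sk"
Bigrams = "di", "is", "sk"


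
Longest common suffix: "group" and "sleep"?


Word 1: "group"
Word 2: "sleep"
Comparing from end:
  Pos -1: 'p' == 'p'
  Pos -2: 'u' != 'e' (stop)
LCS = "p" (length 1)


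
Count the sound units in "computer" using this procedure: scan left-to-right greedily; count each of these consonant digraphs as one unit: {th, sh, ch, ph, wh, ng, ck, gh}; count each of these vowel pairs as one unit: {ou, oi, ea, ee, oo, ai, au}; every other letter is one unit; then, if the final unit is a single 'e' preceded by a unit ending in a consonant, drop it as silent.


Word: "computer" (8 letters)
Left-to-right scan:
  (1) 'c' (letter)
  (2) 'o' (letter)
  (3) 'm' (letter)
  (4) 'p' (letter)
  (5) 'u' (letter)
  (6) 't' (letter)
  (7) 'e' (letter)
  (8) 'r' (letter)
Units from scan: 8
Sound units = 8 units


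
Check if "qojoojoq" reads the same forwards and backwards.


Word: "qojoojoq"
Reversed: "qojoojoq"
Forward == Backward? qojoojoq == qojoojoq
Palindrome = Yes


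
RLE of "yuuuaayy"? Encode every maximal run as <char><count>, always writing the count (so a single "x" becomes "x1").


String: "yuuuaayy"
Scanning for consecutive runs:
  'y' x 1
  'u' x 3
  'a' x 2
  'y' x 2
RLE = "y1u3a2y2"


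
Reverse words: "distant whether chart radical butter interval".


Original: "distant whether chart radical butter interval"
Words (1..n): distant | whether | chart | radical | butter | interval
Reversed (n..1): interval | butter | radical | chart | whether | distant
Result = "interval butter radical chart whether distant"


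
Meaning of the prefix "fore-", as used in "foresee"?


Prefix: fore-
As in: foresee -> fore- + see
Meaning = before


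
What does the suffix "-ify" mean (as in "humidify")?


Suffix: -ify
Example: humidify = humid + -ify
Meaning = to make


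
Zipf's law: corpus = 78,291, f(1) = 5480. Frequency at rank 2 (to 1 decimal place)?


Zipf's law: f(r) = f(1) / r
f(1) = 5480
f(2) = 5480 / 2
= 2740.0 occurrences


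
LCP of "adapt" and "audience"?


Word 1: "adapt"
Word 2: "audience"
Comparing from start:
  Pos 0: 'a' == 'a'
  Pos 1: 'd' != 'u' (stop)
LCP = "a" (length 1)


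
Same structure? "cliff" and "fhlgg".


Pattern of "cliff": [0, 1, 2, 3, 3]
Pattern of "fhlgg": [0, 1, 2, 3, 3]
Patterns match
Same pattern = Yes


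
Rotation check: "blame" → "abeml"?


Word: "blame", Candidate: "abeml"
Method: check if candidate is substring of word+word
"blameblame" contains "abeml"? No
Is rotation = No


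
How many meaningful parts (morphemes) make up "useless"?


Word: "useless"
Morphemes: use / -less
Each morpheme carries meaning
= 2 morphemes


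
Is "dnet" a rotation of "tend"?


Word: "tend", Candidate: "dnet"
Method: check if candidate is substring of word+word
"tendtend" contains "dnet"? No
Is rotation = No


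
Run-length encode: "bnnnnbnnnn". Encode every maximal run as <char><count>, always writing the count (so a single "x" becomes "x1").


String: "bnnnnbnnnn"
Scanning for consecutive runs:
  'b' x 1
  'n' x 4
  'b' x 1
  'n' x 4
RLE = "b1n4b1n4"


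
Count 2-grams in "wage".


Word: "wage" (length 4)
Number of 2-grams = length - 2 + 1 = 4 - 2 + 1
= 3


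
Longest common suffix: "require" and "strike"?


Word 1: "require"
Word 2: "strike"
Comparing from end:
  Pos -1: 'e' == 'e'
  Pos -2: 'r' != 'k' (stop)
LCS = "e" (length 1)


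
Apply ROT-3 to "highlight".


Word: "highlight"
Shift: 3
Each letter → (letter + shift) mod 26:
  'h' (7) + 3 = 10 → 'k'
  'i' (8) + 3 = 11 → 'l'
  'g' (6) + 3 = 9 → 'j'
  'h' (7) + 3 = 10 → 'k'
  'l' (11) + 3 = 14 → 'o'
  'i' (8) + 3 = 11 → 'l'
  'g' (6) + 3 = 9 → 'j'
  'h' (7) + 3 = 10 → 'k'
  't' (19) + 3 = 22 → 'w'
Result = "kljkoljkw"


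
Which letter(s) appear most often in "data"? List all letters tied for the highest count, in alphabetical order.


Word: "data"
Letter counts:
  'a': 2
  'd': 1
  't': 1
Maximum count = 2
Most frequent = 'a' (2 times each)


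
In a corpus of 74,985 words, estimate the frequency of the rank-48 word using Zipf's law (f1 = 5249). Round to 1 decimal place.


Zipf's law: f(r) = f(1) / r
f(1) = 5249
f(48) = 5249 / 48
= 109.4 occurrences


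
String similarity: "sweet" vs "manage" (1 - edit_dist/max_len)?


Word 1: "sweet" (length 5)
Word 2: "manage" (length 6)
One optimal edit sequence:
  1. insert 'm'  (+1)
  2. substitute 's' -> 'a'  (+1)
  3. substitute 'w' -> 'n'  (+1)
  4. substitute 'e' -> 'a'  (+1)
  5. substitute 'e' -> 'g'  (+1)
  6. substitute 't' -> 'e'  (+1)
Edit distance = 6
Max length = max(5, 6) = 6
Similarity = 1 - 6/6
= 0.0000


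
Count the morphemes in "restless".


Word: "restless"
Morphemes: rest / -less
Each morpheme carries meaning
= 2 morphemes


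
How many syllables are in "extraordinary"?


Word: "extraordinary"
Syllable breakdown: ex-traor-di-nar-y
Counting: 5 parts
= 5 syllables


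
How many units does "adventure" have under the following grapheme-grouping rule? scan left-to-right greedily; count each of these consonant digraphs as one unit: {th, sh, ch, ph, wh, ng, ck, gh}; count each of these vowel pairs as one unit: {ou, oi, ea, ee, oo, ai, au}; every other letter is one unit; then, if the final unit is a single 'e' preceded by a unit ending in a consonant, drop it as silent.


Word: "adventure" (9 letters)
Left-to-right scan:
  (1) 'a' (letter)
  (2) 'd' (letter)
  (3) 'v' (letter)
  (4) 'e' (letter)
  (5) 'n' (letter)
  (6) 't' (letter)
  (7) 'u' (letter)
  (8) 'r' (letter)
  (9) 'e' (letter)
Units from scan: 9
Final unit is 'e' after a consonant -> drop as silent (-1)
Sound units = 8 units


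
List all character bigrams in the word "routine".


Word: "routine" (length 7)
Number of bigrams = 7 - 2 + 1 = 6
  Position 0: "ro"
  Position 1: "ou"
  Position 2: "ut"
  Position 3: "ti"
  Position 4: "in"
  Position 5: "ne"
Bigrams = "ro", "ou", "ut", "ti", "in", "ne"


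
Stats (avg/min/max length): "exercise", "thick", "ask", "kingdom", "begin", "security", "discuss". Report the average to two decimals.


Lengths: "exercise"=8, "thick"=5, "ask"=3, "kingdom"=7, "begin"=5, "security"=8, "discuss"=7
Sum = 43, Count = 7
Average = 43/7 = 6.14
= avg=6.14, min=3, max=8


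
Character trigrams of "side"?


Word: "side" (length 4)
Number of trigrams = 4 - 3 + 1 = 2
  Position 0: "sid"
  Position 1: "ide"
Trigrams = "sid", "ide"


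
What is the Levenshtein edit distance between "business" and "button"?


Word 1: "business" (length 8)
Word 2: "button" (length 6)
One optimal edit sequence (insert/delete/substitute each cost 1):
  1. keep 'b'
  2. keep 'u'
  3. delete 's'  (+1)
  4. delete 'i'  (+1)
  5. substitute 'n' -> 't'  (+1)
  6. substitute 'e' -> 't'  (+1)
  7. substitute 's' -> 'o'  (+1)
  8. substitute 's' -> 'n'  (+1)
Total edit operations: 6
Edit distance = 6


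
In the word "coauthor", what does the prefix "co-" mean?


Prefix: co-
As in: coauthor -> co- + author
Meaning = together


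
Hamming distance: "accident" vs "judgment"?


Comparing character by character (same length = 8):
  Pos 0: 'a' vs 'j' !=
  Pos 1: 'c' vs 'u' !=
  Pos 2: 'c' vs 'd' !=
  Pos 3: 'i' vs 'g' !=
  Pos 4: 'd' vs 'm' !=
  Pos 5: 'e' vs 'e' =
  Pos 6: 'n' vs 'n' =
  Pos 7: 't' vs 't' =
Hamming distance = 5


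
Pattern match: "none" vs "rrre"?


Pattern of "none": [0, 1, 0, 2]
Pattern of "rrre": [0, 0, 0, 1]
Patterns do not match
Same pattern = No


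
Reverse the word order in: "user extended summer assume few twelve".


Original: "user extended summer assume few twelve"
Words (1..n): user | extended | summer | assume | few | twelve
Reversed (n..1): twelve | few | assume | summer | extended | user
Result = "twelve few assume summer extended user"


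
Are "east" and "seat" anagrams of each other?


Word 1: "east" → sorted: aest
Word 2: "seat" → sorted: aest
Same letters? aest == aest
Anagram = Yes


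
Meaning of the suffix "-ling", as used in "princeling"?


Suffix: -ling
Example: princeling = prince + -ling
Meaning = small / young


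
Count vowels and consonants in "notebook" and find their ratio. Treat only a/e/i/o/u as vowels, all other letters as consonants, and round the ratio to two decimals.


Word: "notebook"
Vowels (a,e,i,o,u): 4
Consonants: 4
Ratio = 4/4
= 1.00


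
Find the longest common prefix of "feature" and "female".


Word 1: "feature"
Word 2: "female"
Comparing from start:
  Pos 0: 'f' == 'f'
  Pos 1: 'e' == 'e'
  Pos 2: 'a' != 'm' (stop)
LCP = "fe" (length 2)


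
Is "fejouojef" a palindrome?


Word: "fejouojef"
Reversed: "fejouojef"
Forward == Backward? fejouojef == fejouojef
Palindrome = Yes


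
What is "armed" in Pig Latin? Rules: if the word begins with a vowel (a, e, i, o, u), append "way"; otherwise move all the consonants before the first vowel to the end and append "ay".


Word: "armed"
Starts with vowel → add 'way'
Pig Latin = "armedway"


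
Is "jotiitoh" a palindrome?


Word: "jotiitoh"
Reversed: "hotiitoj"
Forward == Backward? jotiitoh != hotiitoj
Palindrome = No


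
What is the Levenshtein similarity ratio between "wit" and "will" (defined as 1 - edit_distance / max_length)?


Word 1: "wit" (length 3)
Word 2: "will" (length 4)
One optimal edit sequence:
  1. keep 'w'
  2. keep 'i'
  3. insert 'l'  (+1)
  4. substitute 't' -> 'l'  (+1)
Edit distance = 2
Max length = max(3, 4) = 4
Similarity = 1 - 2/4
= 0.5000


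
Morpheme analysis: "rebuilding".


Word: "rebuilding"
Morphemes: re- / build / -ing
Each morpheme carries meaning
= 3 morphemes


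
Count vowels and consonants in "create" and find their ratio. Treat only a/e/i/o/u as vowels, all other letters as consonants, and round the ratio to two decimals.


Word: "create"
Vowels (a,e,i,o,u): 3
Consonants: 3
Ratio = 3/3
= 1.00


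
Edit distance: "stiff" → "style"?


Word 1: "stiff" (length 5)
Word 2: "style" (length 5)
One optimal edit sequence (insert/delete/substitute each cost 1):
  1. keep 's'
  2. keep 't'
  3. substitute 'i' -> 'y'  (+1)
  4. substitute 'f' -> 'l'  (+1)
  5. substitute 'f' -> 'e'  (+1)
Total edit operations: 3
Edit distance = 3


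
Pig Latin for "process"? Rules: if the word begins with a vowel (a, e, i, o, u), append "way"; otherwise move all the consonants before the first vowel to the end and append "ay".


Word: "process"
Starts with consonant(s) → move to end, add 'ay'
Consonant cluster: "pr"
Pig Latin = "ocesspray"


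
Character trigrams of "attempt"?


Word: "attempt" (length 7)
Number of trigrams = 7 - 3 + 1 = 5
  Position 0: "att"
  Position 1: "tte"
  Position 2: "tem"
  Position 3: "emp"
  Position 4: "mpt"
Trigrams = "att", "tte", "tem", "emp", "mpt"


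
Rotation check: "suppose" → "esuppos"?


Word: "suppose", Candidate: "esuppos"
Method: check if candidate is substring of word+word
"supposesuppose" contains "esuppos"? Yes
Is rotation = Yes


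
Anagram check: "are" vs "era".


Word 1: "are" → sorted: aer
Word 2: "era" → sorted: aer
Same letters? aer == aer
Anagram = Yes


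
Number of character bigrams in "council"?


Word: "council" (length 7)
Number of 2-grams = length - 2 + 1 = 7 - 2 + 1
= 6


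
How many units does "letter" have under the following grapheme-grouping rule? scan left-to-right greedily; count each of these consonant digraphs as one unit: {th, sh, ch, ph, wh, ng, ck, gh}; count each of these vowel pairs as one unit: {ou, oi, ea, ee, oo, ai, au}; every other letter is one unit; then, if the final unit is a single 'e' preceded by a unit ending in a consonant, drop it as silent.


Word: "letter" (6 letters)
Left-to-right scan:
  (1) 'l' (letter)
  (2) 'e' (letter)
  (3) 't' (letter)
  (4) 't' (letter)
  (5) 'e' (letter)
  (6) 'r' (letter)
Units from scan: 6
Sound units = 6 units


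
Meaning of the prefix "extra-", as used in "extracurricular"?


Prefix: extra-
Example: extracurricular (extra- + curricular)
Meaning = beyond


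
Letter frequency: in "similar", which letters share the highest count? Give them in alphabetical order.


Word: "similar"
Letter counts:
  'a': 1
  'i': 2
  'l': 1
  'm': 1
  'r': 1
  's': 1
Maximum count = 2
Most frequent = 'i' (2 times each)


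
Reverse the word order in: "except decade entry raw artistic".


Original: "except decade entry raw artistic"
Words (1..n): except | decade | entry | raw | artistic
Reversed (n..1): artistic | raw | entry | decade | except
Result = "artistic raw entry decade except"


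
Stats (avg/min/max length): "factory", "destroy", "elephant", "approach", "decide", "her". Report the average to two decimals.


Lengths: "factory"=7, "destroy"=7, "elephant"=8, "approach"=8, "decide"=6, "her"=3
Sum = 39, Count = 6
Average = 39/6 = 6.50
= avg=6.50, min=3, max=8


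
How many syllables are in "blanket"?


Word: "blanket"
Syllable breakdown: blan | ket
Counting: 2 parts
= 2 syllables


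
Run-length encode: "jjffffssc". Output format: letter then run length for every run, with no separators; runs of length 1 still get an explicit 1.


String: "jjffffssc"
Scanning for consecutive runs:
  'j' x 2
  'f' x 4
  's' x 2
  'c' x 1
RLE = "j2f4s2c1"


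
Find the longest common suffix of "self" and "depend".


Word 1: "self"
Word 2: "depend"
Comparing from end:
  Pos -1: 'f' != 'd' (stop)
LCS = "" (length 0)


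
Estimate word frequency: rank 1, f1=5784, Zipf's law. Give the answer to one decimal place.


Zipf's law: f(r) = f(1) / r
f(1) = 5784
f(1) = 5784 / 1
= 5784.0 occurrences


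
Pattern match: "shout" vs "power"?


Pattern of "shout": [0, 1, 2, 3, 4]
Pattern of "power": [0, 1, 2, 3, 4]
Patterns match
Same pattern = Yes


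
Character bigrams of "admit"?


Word: "admit" (length 5)
Number of bigrams = 5 - 2 + 1 = 4
  Position 0: "ad"
  Position 1: "dm"
  Position 2: "mi"
  Position 3: "it"
Bigrams = "ad", "dm", "mi", "it"


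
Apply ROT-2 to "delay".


Word: "delay"
Shift: 2
Each letter → (letter + shift) mod 26:
  'd' (3) + 2 = 5 → 'f'
  'e' (4) + 2 = 6 → 'g'
  'l' (11) + 2 = 13 → 'n'
  'a' (0) + 2 = 2 → 'c'
  'y' (24) + 2 = 0 → 'a'
Result = "fgnca"


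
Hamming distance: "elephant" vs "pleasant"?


Comparing character by character (same length = 8):
  Pos 0: 'e' vs 'p' !=
  Pos 1: 'l' vs 'l' =
  Pos 2: 'e' vs 'e' =
  Pos 3: 'p' vs 'a' !=
  Pos 4: 'h' vs 's' !=
  Pos 5: 'a' vs 'a' =
  Pos 6: 'n' vs 'n' =
  Pos 7: 't' vs 't' =
Hamming distance = 3


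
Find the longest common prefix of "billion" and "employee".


Word 1: "billion"
Word 2: "employee"
Comparing from start:
  Pos 0: 'b' != 'e' (stop)
LCP = "" (length 0)


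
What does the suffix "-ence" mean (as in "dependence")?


Suffix: -ence
Example: dependence = depend + -ence
Meaning = state of


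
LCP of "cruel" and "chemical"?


Word 1: "cruel"
Word 2: "chemical"
Comparing from start:
  Pos 0: 'c' == 'c'
  Pos 1: 'r' != 'h' (stop)
LCP = "c" (length 1)


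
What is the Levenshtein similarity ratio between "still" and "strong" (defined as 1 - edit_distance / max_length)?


Word 1: "still" (length 5)
Word 2: "strong" (length 6)
One optimal edit sequence:
  1. keep 's'
  2. keep 't'
  3. insert 'r'  (+1)
  4. substitute 'i' -> 'o'  (+1)
  5. substitute 'l' -> 'n'  (+1)
  6. substitute 'l' -> 'g'  (+1)
Edit distance = 4
Max length = max(5, 6) = 6
Similarity = 1 - 4/6
= 0.3333


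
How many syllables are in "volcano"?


Word: "volcano"
Syllable breakdown: vol-ca-no
Counting: 3 parts
= 3 syllables


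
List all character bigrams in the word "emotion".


Word: "emotion" (length 7)
Number of bigrams = 7 - 2 + 1 = 6
  Position 0: "em"
  Position 1: "mo"
  Position 2: "ot"
  Position 3: "ti"
  Position 4: "io"
  Position 5: "on"
Bigrams = "em", "mo", "ot", "ti", "io", "on"


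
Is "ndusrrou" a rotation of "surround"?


Word: "surround", Candidate: "ndusrrou"
Method: check if candidate is substring of word+word
"surroundsurround" contains "ndusrrou"? No
Is rotation = No


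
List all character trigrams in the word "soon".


Word: "soon" (length 4)
Number of trigrams = 4 - 3 + 1 = 2
  Position 0: "soo"
  Position 1: "oon"
Trigrams = "soo", "oon"


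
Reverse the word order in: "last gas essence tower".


Original: "last gas essence tower"
Words (1..n): last | gas | essence | tower
Reversed (n..1): tower | essence | gas | last
Result = "tower essence gas last"


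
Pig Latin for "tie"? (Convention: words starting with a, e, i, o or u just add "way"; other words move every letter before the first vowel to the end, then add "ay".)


Word: "tie"
Starts with consonant(s) → move to end, add 'ay'
Consonant cluster: "t"
Pig Latin = "ietay"


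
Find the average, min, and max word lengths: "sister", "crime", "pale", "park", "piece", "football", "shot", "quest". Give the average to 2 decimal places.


Lengths: "sister"=6, "crime"=5, "pale"=4, "park"=4, "piece"=5, "football"=8, "shot"=4, "quest"=5
Sum = 41, Count = 8
Average = 41/8 = 5.13
= avg=5.13, min=4, max=8


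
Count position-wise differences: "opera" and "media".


Comparing character by character (same length = 5):
  Pos 0: 'o' vs 'm' !=
  Pos 1: 'p' vs 'e' !=
  Pos 2: 'e' vs 'd' !=
  Pos 3: 'r' vs 'i' !=
  Pos 4: 'a' vs 'a' =
Hamming distance = 4


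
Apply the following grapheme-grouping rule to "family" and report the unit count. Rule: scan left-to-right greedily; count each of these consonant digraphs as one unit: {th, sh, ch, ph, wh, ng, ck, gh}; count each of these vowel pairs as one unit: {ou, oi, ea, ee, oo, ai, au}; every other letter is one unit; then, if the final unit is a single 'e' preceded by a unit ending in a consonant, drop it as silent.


Word: "family" (6 letters)
Left-to-right scan:
  1. 'f' (letter)
  2. 'a' (letter)
  3. 'm' (letter)
  4. 'i' (letter)
  5. 'l' (letter)
  6. 'y' (letter)
Units from scan: 6
Sound units = 6 units


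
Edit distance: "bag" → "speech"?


Word 1: "bag" (length 3)
Word 2: "speech" (length 6)
One optimal edit sequence (insert/delete/substitute each cost 1):
  1. insert 's'  (+1)
  2. insert 'p'  (+1)
  3. insert 'e'  (+1)
  4. substitute 'b' -> 'e'  (+1)
  5. substitute 'a' -> 'c'  (+1)
  6. substitute 'g' -> 'h'  (+1)
Total edit operations: 6
Edit distance = 6


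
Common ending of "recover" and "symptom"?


Word 1: "recover"
Word 2: "symptom"
Comparing from end:
  Pos -1: 'r' != 'm' (stop)
LCS = "" (length 0)


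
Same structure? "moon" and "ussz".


Pattern of "moon": [0, 1, 1, 2]
Pattern of "ussz": [0, 1, 1, 2]
Patterns match
Same pattern = Yes


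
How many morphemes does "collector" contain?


Word: "collector"
Morphemes: collect + -or
Each morpheme carries meaning
= 2 morphemes


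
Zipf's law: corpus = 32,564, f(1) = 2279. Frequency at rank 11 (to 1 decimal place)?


Zipf's law: f(r) = f(1) / r
f(1) = 2279
f(11) = 2279 / 11
= 207.2 occurrences


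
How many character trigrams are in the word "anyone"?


Word: "anyone" (length 6)
Number of 3-grams = length - 3 + 1 = 6 - 3 + 1
= 4


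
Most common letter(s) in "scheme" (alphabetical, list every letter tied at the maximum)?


Word: "scheme"
Letter counts:
  'c': 1
  'e': 2
  'h': 1
  'm': 1
  's': 1
Maximum count = 2
Most frequent = 'e' (2 times each)


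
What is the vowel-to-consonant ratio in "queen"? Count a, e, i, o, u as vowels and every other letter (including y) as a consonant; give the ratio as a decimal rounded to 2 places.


Word: "queen"
Vowels (a,e,i,o,u): 3
Consonants: 2
Ratio = 3/2
= 1.50


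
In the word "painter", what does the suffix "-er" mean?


Suffix: -er
Example: painter = paint + -er
Meaning = one who / more


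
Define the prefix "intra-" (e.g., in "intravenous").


Prefix: intra-
As in: intravenous -> intra- + venous
Meaning = within


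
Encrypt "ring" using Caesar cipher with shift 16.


Word: "ring"
Shift: 16
Each letter → (letter + shift) mod 26:
  'r' (17) + 16 = 7 → 'h'
  'i' (8) + 16 = 24 → 'y'
  'n' (13) + 16 = 3 → 'd'
  'g' (6) + 16 = 22 → 'w'
Result = "hydw"


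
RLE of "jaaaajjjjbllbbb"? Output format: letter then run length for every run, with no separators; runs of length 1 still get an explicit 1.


String: "jaaaajjjjbllbbb"
Scanning for consecutive runs:
  'j' x 1
  'a' x 4
  'j' x 4
  'b' x 1
  'l' x 2
  'b' x 3
RLE = "j1a4j4b1l2b3"


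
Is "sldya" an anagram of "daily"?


Word 1: "daily" → sorted: adily
Word 2: "sldya" → sorted: adlsy
Same letters? adily != adlsy
Anagram = No


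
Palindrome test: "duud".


Word: "duud"
Reversed: "duud"
Forward == Backward? duud == duud
Palindrome = Yes


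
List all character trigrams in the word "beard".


Word: "beard" (length 5)
Number of trigrams = 5 - 3 + 1 = 3
  Position 0: "bea"
  Position 1: "ear"
  Position 2: "ard"
Trigrams = "bea", "ear", "ard"


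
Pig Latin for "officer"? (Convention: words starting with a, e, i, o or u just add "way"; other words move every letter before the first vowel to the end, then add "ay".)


Word: "officer"
Starts with vowel → add 'way'
Pig Latin = "officerway"


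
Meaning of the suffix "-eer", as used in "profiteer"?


Suffix: -eer
Example: profiteer (profit + -eer)
Meaning = one who is concerned with


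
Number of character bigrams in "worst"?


Word: "worst" (length 5)
Number of 2-grams = length - 2 + 1 = 5 - 2 + 1
= 4


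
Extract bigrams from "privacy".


Word: "privacy" (length 7)
Number of bigrams = 7 - 2 + 1 = 6
  Position 0: "pr"
  Position 1: "ri"
  Position 2: "iv"
  Position 3: "va"
  Position 4: "ac"
  Position 5: "cy"
Bigrams = "pr", "ri", "iv", "va", "ac", "cy"


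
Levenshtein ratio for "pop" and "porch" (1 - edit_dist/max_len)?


Word 1: "pop" (length 3)
Word 2: "porch" (length 5)
One optimal edit sequence:
  1. keep 'p'
  2. keep 'o'
  3. insert 'r'  (+1)
  4. insert 'c'  (+1)
  5. substitute 'p' -> 'h'  (+1)
Edit distance = 3
Max length = max(3, 5) = 5
Similarity = 1 - 3/5
= 0.4000


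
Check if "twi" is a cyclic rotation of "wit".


Word: "wit", Candidate: "twi"
Method: check if candidate is substring of word+word
"witwit" contains "twi"? Yes
Is rotation = Yes


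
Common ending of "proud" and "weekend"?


Word 1: "proud"
Word 2: "weekend"
Comparing from end:
  Pos -1: 'd' == 'd'
  Pos -2: 'u' != 'n' (stop)
LCS = "d" (length 1)


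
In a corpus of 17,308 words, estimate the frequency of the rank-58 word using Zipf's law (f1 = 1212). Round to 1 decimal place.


Zipf's law: f(r) = f(1) / r
f(1) = 1212
f(58) = 1212 / 58
= 20.9 occurrences


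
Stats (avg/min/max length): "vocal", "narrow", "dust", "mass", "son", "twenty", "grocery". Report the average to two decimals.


Lengths: "vocal"=5, "narrow"=6, "dust"=4, "mass"=4, "son"=3, "twenty"=6, "grocery"=7
Sum = 35, Count = 7
Average = 35/7 = 5.00
= avg=5.00, min=3, max=7


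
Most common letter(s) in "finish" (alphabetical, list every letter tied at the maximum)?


Word: "finish"
Letter counts:
  'f': 1
  'h': 1
  'i': 2
  'n': 1
  's': 1
Maximum count = 2
Most frequent = 'i' (2 times each)


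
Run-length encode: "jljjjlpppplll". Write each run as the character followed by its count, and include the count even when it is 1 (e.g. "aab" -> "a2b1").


String: "jljjjlpppplll"
Scanning for consecutive runs:
  'j' x 1
  'l' x 1
  'j' x 3
  'l' x 1
  'p' x 4
  'l' x 3
RLE = "j1l1j3l1p4l3"


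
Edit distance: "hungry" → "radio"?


Word 1: "hungry" (length 6)
Word 2: "radio" (length 5)
One optimal edit sequence (insert/delete/substitute each cost 1):
  1. delete 'h'  (+1)
  2. substitute 'u' -> 'r'  (+1)
  3. substitute 'n' -> 'a'  (+1)
  4. substitute 'g' -> 'd'  (+1)
  5. substitute 'r' -> 'i'  (+1)
  6. substitute 'y' -> 'o'  (+1)
Total edit operations: 6
Edit distance = 6


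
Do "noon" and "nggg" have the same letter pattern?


Pattern of "noon": [0, 1, 1, 0]
Pattern of "nggg": [0, 1, 1, 1]
Patterns do not match
Same pattern = No


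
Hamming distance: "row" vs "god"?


Comparing character by character (same length = 3):
  Pos 0: 'r' vs 'g' !=
  Pos 1: 'o' vs 'o' =
  Pos 2: 'w' vs 'd' !=
Hamming distance = 2


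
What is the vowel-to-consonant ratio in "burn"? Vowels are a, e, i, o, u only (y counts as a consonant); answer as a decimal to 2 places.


Word: "burn"
Vowels (a,e,i,o,u): 1
Consonants: 3
Ratio = 1/3
= 0.33


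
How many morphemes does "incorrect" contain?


Word: "incorrect"
Morphemes: in- | correct
Each morpheme carries meaning
= 2 morphemes


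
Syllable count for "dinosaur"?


Word: "dinosaur"
Syllable breakdown: di | no | saur
Counting: 3 parts
= 3 syllables


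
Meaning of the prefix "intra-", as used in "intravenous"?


Prefix: intra-
Example: intravenous (intra- + venous)
Meaning = within


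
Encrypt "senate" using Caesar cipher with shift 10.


Word: "senate"
Shift: 10
Each letter → (letter + shift) mod 26:
  's' (18) + 10 = 2 → 'c'
  'e' (4) + 10 = 14 → 'o'
  'n' (13) + 10 = 23 → 'x'
  'a' (0) + 10 = 10 → 'k'
  't' (19) + 10 = 3 → 'd'
  'e' (4) + 10 = 14 → 'o'
Result = "coxkdo"


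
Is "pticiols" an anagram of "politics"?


Word 1: "politics" → sorted: ciilopst
Word 2: "pticiols" → sorted: ciilopst
Same letters? ciilopst == ciilopst
Anagram = Yes


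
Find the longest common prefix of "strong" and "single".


Word 1: "strong"
Word 2: "single"
Comparing from start:
  Pos 0: 's' == 's'
  Pos 1: 't' != 'i' (stop)
LCP = "s" (length 1)


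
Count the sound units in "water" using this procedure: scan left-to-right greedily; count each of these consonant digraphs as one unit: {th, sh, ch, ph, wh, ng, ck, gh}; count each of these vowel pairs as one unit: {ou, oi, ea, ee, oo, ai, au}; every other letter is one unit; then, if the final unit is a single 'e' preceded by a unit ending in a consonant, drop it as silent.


Word: "water" (5 letters)
Left-to-right scan:
  [1] 'w' (letter)
  [2] 'a' (letter)
  [3] 't' (letter)
  [4] 'e' (letter)
  [5] 'r' (letter)
Units from scan: 5
Sound units = 5 units


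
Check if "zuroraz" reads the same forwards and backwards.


Word: "zuroraz"
Reversed: "zaroruz"
Forward == Backward? zuroraz != zaroruz
Palindrome = No


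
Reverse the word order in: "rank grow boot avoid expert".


Original: "rank grow boot avoid expert"
Words (1..n): rank | grow | boot | avoid | expert
Reversed (n..1): expert | avoid | boot | grow | rank
Result = "expert avoid boot grow rank"


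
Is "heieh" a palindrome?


Word: "heieh"
Reversed: "heieh"
Forward == Backward? heieh == heieh
Palindrome = Yes


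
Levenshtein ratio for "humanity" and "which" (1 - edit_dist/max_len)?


Word 1: "humanity" (length 8)
Word 2: "which" (length 5)
One optimal edit sequence:
  1. delete 'h'  (+1)
  2. delete 'u'  (+1)
  3. delete 'm'  (+1)
  4. substitute 'a' -> 'w'  (+1)
  5. substitute 'n' -> 'h'  (+1)
  6. keep 'i'
  7. substitute 't' -> 'c'  (+1)
  8. substitute 'y' -> 'h'  (+1)
Edit distance = 7
Max length = max(8, 5) = 8
Similarity = 1 - 7/8
= 0.1250


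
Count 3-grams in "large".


Word: "large" (length 5)
Number of 3-grams = length - 3 + 1 = 5 - 3 + 1
= 3


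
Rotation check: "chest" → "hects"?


Word: "chest", Candidate: "hects"
Method: check if candidate is substring of word+word
"chestchest" contains "hects"? No
Is rotation = No


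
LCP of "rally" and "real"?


Word 1: "rally"
Word 2: "real"
Comparing from start:
  Pos 0: 'r' == 'r'
  Pos 1: 'a' != 'e' (stop)
LCP = "r" (length 1)


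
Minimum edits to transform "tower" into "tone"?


Word 1: "tower" (length 5)
Word 2: "tone" (length 4)
One optimal edit sequence (insert/delete/substitute each cost 1):
  1. keep 't'
  2. keep 'o'
  3. substitute 'w' -> 'n'  (+1)
  4. keep 'e'
  5. delete 'r'  (+1)
Total edit operations: 2
Edit distance = 2


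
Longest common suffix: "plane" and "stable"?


Word 1: "plane"
Word 2: "stable"
Comparing from end:
  Pos -1: 'e' == 'e'
  Pos -2: 'n' != 'l' (stop)
LCS = "e" (length 1)


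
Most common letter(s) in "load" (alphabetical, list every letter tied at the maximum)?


Word: "load"
Letter counts:
  'a': 1
  'd': 1
  'l': 1
  'o': 1
Maximum count = 1
Most frequent = 'a', 'd', 'l', 'o' (1 time each)


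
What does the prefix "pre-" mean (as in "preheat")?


Prefix: pre-
Example: preheat (pre- + heat)
Meaning = before


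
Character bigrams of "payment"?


Word: "payment" (length 7)
Number of bigrams = 7 - 2 + 1 = 6
  Position 0: "pa"
  Position 1: "ay"
  Position 2: "ym"
  Position 3: "me"
  Position 4: "en"
  Position 5: "nt"
Bigrams = "pa", "ay", "ym", "me", "en", "nt"


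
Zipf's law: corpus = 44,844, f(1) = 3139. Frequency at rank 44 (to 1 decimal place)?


Zipf's law: f(r) = f(1) / r
f(1) = 3139
f(44) = 3139 / 44
= 71.3 occurrences


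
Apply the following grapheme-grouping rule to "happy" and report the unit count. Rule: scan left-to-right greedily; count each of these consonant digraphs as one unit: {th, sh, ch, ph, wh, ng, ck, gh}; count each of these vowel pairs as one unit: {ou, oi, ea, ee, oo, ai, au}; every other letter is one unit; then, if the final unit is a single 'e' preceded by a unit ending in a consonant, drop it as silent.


Word: "happy" (5 letters)
Left-to-right scan:
  [1] 'h' (letter)
  [2] 'a' (letter)
  [3] 'p' (letter)
  [4] 'p' (letter)
  [5] 'y' (letter)
Units from scan: 5
Sound units = 5 units


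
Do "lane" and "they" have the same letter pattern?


Pattern of "lane": [0, 1, 2, 3]
Pattern of "they": [0, 1, 2, 3]
Patterns match
Same pattern = Yes


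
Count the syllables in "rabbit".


Word: "rabbit"
Syllable breakdown: rab / bit
Counting: 2 parts
= 2 syllables


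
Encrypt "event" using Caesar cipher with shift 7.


Word: "event"
Shift: 7
Each letter → (letter + shift) mod 26:
  'e' (4) + 7 = 11 → 'l'
  'v' (21) + 7 = 2 → 'c'
  'e' (4) + 7 = 11 → 'l'
  'n' (13) + 7 = 20 → 'u'
  't' (19) + 7 = 0 → 'a'
Result = "lclua"


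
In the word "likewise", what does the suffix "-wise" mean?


Suffix: -wise
As in: likewise -> like + -wise
Meaning = in the manner of


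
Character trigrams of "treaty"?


Word: "treaty" (length 6)
Number of trigrams = 6 - 3 + 1 = 4
  Position 0: "tre"
  Position 1: "rea"
  Position 2: "eat"
  Position 3: "aty"
Trigrams = "tre", "rea", "eat", "aty"


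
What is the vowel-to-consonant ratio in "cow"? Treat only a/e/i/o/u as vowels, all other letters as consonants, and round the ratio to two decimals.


Word: "cow"
Vowels (a,e,i,o,u): 1
Consonants: 2
Ratio = 1/2
= 0.50


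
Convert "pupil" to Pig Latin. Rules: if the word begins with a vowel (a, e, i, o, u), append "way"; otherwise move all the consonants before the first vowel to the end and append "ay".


Word: "pupil"
Starts with consonant(s) → move to end, add 'ay'
Consonant cluster: "p"
Pig Latin = "upilpay"


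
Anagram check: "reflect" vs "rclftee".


Word 1: "reflect" → sorted: ceeflrt
Word 2: "rclftee" → sorted: ceeflrt
Same letters? ceeflrt == ceeflrt
Anagram = Yes


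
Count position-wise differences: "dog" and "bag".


Comparing character by character (same length = 3):
  Pos 0: 'd' vs 'b' !=
  Pos 1: 'o' vs 'a' !=
  Pos 2: 'g' vs 'g' =
Hamming distance = 2


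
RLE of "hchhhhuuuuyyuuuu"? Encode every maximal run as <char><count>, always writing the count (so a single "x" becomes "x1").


String: "hchhhhuuuuyyuuuu"
Scanning for consecutive runs:
  'h' x 1
  'c' x 1
  'h' x 4
  'u' x 4
  'y' x 2
  'u' x 4
RLE = "h1c1h4u4y2u4"


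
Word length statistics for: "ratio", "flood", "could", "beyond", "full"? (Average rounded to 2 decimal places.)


Lengths: "ratio"=5, "flood"=5, "could"=5, "beyond"=6, "full"=4
Sum = 25, Count = 5
Average = 25/5 = 5.00
= avg=5.00, min=4, max=6


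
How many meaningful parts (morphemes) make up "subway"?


Word: "subway"
Morphemes: sub- + way
Each morpheme carries meaning
= 2 morphemes


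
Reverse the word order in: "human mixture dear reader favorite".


Original: "human mixture dear reader favorite"
Words (1..n): human | mixture | dear | reader | favorite
Reversed (n..1): favorite | reader | dear | mixture | human
Result = "favorite reader dear mixture human"


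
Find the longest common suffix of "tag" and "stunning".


Word 1: "tag"
Word 2: "stunning"
Comparing from end:
  Pos -1: 'g' == 'g'
  Pos -2: 'a' != 'n' (stop)
LCS = "g" (length 1)


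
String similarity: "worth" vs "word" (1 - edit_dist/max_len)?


Word 1: "worth" (length 5)
Word 2: "word" (length 4)
One optimal edit sequence:
  1. keep 'w'
  2. keep 'o'
  3. keep 'r'
  4. delete 't'  (+1)
  5. substitute 'h' -> 'd'  (+1)
Edit distance = 2
Max length = max(5, 4) = 5
Similarity = 1 - 2/5
= 0.6000


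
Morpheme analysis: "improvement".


Word: "improvement"
Morphemes: improve + -ment
Each morpheme carries meaning
= 2 morphemes


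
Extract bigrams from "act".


Word: "act" (length 3)
Number of bigrams = 3 - 2 + 1 = 2
  Position 0: "ac"
  Position 1: "ct"
Bigrams = "ac", "ct"


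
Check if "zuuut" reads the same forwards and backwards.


Word: "zuuut"
Reversed: "tuuuz"
Forward == Backward? zuuut != tuuuz
Palindrome = No


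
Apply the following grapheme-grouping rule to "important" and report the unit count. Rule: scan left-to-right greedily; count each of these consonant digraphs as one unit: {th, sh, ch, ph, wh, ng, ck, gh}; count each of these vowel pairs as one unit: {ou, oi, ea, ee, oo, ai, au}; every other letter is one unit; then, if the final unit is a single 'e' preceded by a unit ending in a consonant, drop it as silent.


Word: "important" (9 letters)
Left-to-right scan:
  (1) 'i' (letter)
  (2) 'm' (letter)
  (3) 'p' (letter)
  (4) 'o' (letter)
  (5) 'r' (letter)
  (6) 't' (letter)
  (7) 'a' (letter)
  (8) 'n' (letter)
  (9) 't' (letter)
Units from scan: 9
Sound units = 9 units


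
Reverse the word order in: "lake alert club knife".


Original: "lake alert club knife"
Words (1..n): lake | alert | club | knife
Reversed (n..1): knife | club | alert | lake
Result = "knife club alert lake"


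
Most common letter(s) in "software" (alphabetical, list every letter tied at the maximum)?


Word: "software"
Letter counts:
  'a': 1
  'e': 1
  'f': 1
  'o': 1
  'r': 1
  's': 1
  't': 1
  'w': 1
Maximum count = 1
Most frequent = 'a', 'e', 'f', 'o', 'r', 's', 't', 'w' (1 time each)


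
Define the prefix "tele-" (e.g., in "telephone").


Prefix: tele-
As in: telephone -> tele- + phone
Meaning = distant


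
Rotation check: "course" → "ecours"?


Word: "course", Candidate: "ecours"
Method: check if candidate is substring of word+word
"coursecourse" contains "ecours"? Yes
Is rotation = Yes


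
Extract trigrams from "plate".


Word: "plate" (length 5)
Number of trigrams = 5 - 3 + 1 = 3
  Position 0: "pla"
  Position 1: "lat"
  Position 2: "ate"
Trigrams = "pla", "lat", "ate"


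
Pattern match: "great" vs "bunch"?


Pattern of "great": [0, 1, 2, 3, 4]
Pattern of "bunch": [0, 1, 2, 3, 4]
Patterns match
Same pattern = Yes


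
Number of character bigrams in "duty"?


Word: "duty" (length 4)
Number of 2-grams = length - 2 + 1 = 4 - 2 + 1
= 3


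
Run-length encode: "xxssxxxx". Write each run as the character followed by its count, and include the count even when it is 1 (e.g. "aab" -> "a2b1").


String: "xxssxxxx"
Scanning for consecutive runs:
  'x' x 2
  's' x 2
  'x' x 4
RLE = "x2s2x4"


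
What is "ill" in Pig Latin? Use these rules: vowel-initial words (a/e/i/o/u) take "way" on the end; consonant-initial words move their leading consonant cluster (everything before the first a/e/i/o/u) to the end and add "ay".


Word: "ill"
Starts with vowel → add 'way'
Pig Latin = "illway"


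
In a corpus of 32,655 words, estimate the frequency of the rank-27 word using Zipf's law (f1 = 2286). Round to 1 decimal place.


Zipf's law: f(r) = f(1) / r
f(1) = 2286
f(27) = 2286 / 27
= 84.7 occurrences


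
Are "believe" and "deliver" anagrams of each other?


Word 1: "believe" → sorted: beeeilv
Word 2: "deliver" → sorted: deeilrv
Same letters? beeeilv != deeilrv
Anagram = No


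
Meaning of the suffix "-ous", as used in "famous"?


Suffix: -ous
As in: famous -> fame + -ous, with a spelling change
Meaning = having quality of


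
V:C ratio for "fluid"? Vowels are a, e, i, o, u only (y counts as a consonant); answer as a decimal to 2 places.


Word: "fluid"
Vowels (a,e,i,o,u): 2
Consonants: 3
Ratio = 2/3
= 0.67
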